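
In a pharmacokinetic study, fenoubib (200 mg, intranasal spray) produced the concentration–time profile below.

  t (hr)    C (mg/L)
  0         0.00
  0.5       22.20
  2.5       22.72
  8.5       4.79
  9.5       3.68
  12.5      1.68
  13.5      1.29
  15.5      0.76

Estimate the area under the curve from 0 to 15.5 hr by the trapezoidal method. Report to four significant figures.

AUC = 148.8 mg/L·hr

Trapezoidal AUC_0→15.5:
  [0→0.5]: (0.00+22.20)/2 × 0.5 = 5.55
  [0.5→2.5]: (22.20+22.72)/2 × 2 = 44.92
  [2.5→8.5]: (22.72+4.79)/2 × 6 = 82.53
  [8.5→9.5]: (4.79+3.68)/2 × 1 = 4.235
  [9.5→12.5]: (3.68+1.68)/2 × 3 = 8.04
  [12.5→13.5]: (1.68+1.29)/2 × 1 = 1.485
  [13.5→15.5]: (1.29+0.76)/2 × 2 = 2.05
  Sum = 148.81 mg/L·hr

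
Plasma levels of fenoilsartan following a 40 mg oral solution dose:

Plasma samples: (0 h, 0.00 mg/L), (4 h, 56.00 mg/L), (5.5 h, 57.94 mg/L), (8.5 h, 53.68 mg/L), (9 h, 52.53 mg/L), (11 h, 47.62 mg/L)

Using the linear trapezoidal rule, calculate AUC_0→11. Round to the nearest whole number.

Trapezoidal AUC_0→11:
  [0→4]: (0.00+56.00)/2 × 4 = 112.0
  [4→5.5]: (56.00+57.94)/2 × 1.5 = 85.455
  [5.5→8.5]: (57.94+53.68)/2 × 3 = 167.43
  [8.5→9]: (53.68+52.53)/2 × 0.5 = 26.5525
  [9→11]: (52.53+47.62)/2 × 2 = 100.15
  Sum = 491.5875 mg/L·h

AUC = 492 mg/L·h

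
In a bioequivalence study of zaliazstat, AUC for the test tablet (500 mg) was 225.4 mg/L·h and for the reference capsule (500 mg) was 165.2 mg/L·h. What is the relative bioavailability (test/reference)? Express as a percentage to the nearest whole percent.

F_rel = 136%

F_rel = (AUC_test/D_test) / (AUC_ref/D_ref)
      = (225.4/500) / (165.2/500)
      = 0.4508 / 0.3304 = 1.3644 = 136.44%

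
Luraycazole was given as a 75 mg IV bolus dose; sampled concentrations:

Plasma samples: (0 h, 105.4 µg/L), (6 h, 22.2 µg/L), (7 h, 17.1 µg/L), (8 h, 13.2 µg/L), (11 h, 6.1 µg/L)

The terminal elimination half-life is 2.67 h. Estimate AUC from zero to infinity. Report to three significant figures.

Trapezoidal AUC_0→11:
  [0→6]: (105.4+22.2)/2 × 6 = 382.8
  [6→7]: (22.2+17.1)/2 × 1 = 19.65
  [7→8]: (17.1+13.2)/2 × 1 = 15.15
  [8→11]: (13.2+6.1)/2 × 3 = 28.95
  Sum = 446.55 µg/L·h
k_e = ln2 / t½ = 0.693147 / 2.67 = 0.2596 h^-1
Extrapolated tail: C_last / k_e = 6.1 / 0.2596 = 23.498
AUC_0→∞ = 446.55 + 23.498 = 470.048 µg/L·h

AUC = 470 µg/L·h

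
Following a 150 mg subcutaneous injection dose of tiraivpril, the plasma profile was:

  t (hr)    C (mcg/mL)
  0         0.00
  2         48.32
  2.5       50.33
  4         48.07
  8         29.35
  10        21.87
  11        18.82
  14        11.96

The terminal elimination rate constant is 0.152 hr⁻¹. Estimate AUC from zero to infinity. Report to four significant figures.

Trapezoidal AUC_0→14:
  [0→2]: (0.00+48.32)/2 × 2 = 48.32
  [2→2.5]: (48.32+50.33)/2 × 0.5 = 24.6625
  [2.5→4]: (50.33+48.07)/2 × 1.5 = 73.8
  [4→8]: (48.07+29.35)/2 × 4 = 154.84
  [8→10]: (29.35+21.87)/2 × 2 = 51.22
  [10→11]: (21.87+18.82)/2 × 1 = 20.345
  [11→14]: (18.82+11.96)/2 × 3 = 46.17
  Sum = 419.3575 mcg/mL·hr
Extrapolated tail: C_last / k_e = 11.96 / 0.152 = 78.684
AUC_0→∞ = 419.3575 + 78.684 = 498.0415 mcg/mL·hr

AUC = 498.0 mcg/mL·hr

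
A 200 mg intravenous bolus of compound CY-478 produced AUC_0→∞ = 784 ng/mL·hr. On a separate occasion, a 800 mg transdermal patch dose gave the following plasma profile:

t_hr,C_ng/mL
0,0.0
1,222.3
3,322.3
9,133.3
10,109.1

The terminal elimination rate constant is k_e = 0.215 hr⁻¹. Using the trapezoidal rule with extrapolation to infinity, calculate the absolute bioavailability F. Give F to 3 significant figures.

Trapezoidal AUC_0→10 (transdermal patch):
  [0→1]: (0.0+222.3)/2 × 1 = 111.15
  [1→3]: (222.3+322.3)/2 × 2 = 544.6
  [3→9]: (322.3+133.3)/2 × 6 = 1366.8
  [9→10]: (133.3+109.1)/2 × 1 = 121.2
  Sum = 2143.75 ng/mL·hr
Tail: C_last/k_e = 109.1/0.215 = 507.442
AUC_0→∞ (transdermal patch) = 2143.75 + 507.442 = 2651.192 ng/mL·hr
F = (AUC_ev/D_ev)/(AUC_iv/D_iv) = (2651.192/800)/(784/200) = 3.31399/3.92 = 0.8454

F = 0.845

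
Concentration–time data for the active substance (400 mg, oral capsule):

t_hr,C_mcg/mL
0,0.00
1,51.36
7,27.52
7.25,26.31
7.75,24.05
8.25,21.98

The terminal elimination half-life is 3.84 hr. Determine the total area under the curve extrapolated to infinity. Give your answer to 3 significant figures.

Trapezoidal AUC_0→8.25:
  [0→1]: (0.00+51.36)/2 × 1 = 25.68
  [1→7]: (51.36+27.52)/2 × 6 = 236.64
  [7→7.25]: (27.52+26.31)/2 × 0.25 = 6.72875
  [7.25→7.75]: (26.31+24.05)/2 × 0.5 = 12.59
  [7.75→8.25]: (24.05+21.98)/2 × 0.5 = 11.5075
  Sum = 293.14625 mcg/mL·hr
k_e = ln2 / t½ = 0.693147 / 3.84 = 0.1805 hr^-1
Extrapolated tail: C_last / k_e = 21.98 / 0.1805 = 121.773
AUC_0→∞ = 293.14625 + 121.773 = 414.91925 mcg/mL·hr

AUC = 415 mcg/mL·hr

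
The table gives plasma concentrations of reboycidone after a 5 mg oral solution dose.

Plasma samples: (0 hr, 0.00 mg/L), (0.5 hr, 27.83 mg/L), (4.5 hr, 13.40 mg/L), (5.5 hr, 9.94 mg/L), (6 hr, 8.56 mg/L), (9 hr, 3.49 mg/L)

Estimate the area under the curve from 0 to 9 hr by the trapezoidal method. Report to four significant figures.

AUC = 123.8 mg/L·hr

Trapezoidal AUC_0→9:
  [0→0.5]: (0.00+27.83)/2 × 0.5 = 6.9575
  [0.5→4.5]: (27.83+13.40)/2 × 4 = 82.46
  [4.5→5.5]: (13.40+9.94)/2 × 1 = 11.67
  [5.5→6]: (9.94+8.56)/2 × 0.5 = 4.625
  [6→9]: (8.56+3.49)/2 × 3 = 18.075
  Sum = 123.7875 mg/L·hr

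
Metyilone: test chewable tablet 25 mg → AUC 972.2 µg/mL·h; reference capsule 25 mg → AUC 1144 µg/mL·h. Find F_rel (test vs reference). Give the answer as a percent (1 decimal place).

F_rel = 85.0%

F_rel = (AUC_test/D_test) / (AUC_ref/D_ref)
      = (972.2/25) / (1144/25)
      = 38.888 / 45.76 = 0.8498 = 84.98%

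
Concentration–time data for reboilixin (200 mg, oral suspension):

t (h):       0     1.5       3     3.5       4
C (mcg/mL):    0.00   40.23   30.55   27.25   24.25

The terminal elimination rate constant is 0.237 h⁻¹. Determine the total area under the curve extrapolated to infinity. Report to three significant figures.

AUC = 213 mcg/mL·h

Trapezoidal AUC_0→4:
  [0→1.5]: (0.00+40.23)/2 × 1.5 = 30.1725
  [1.5→3]: (40.23+30.55)/2 × 1.5 = 53.085
  [3→3.5]: (30.55+27.25)/2 × 0.5 = 14.45
  [3.5→4]: (27.25+24.25)/2 × 0.5 = 12.875
  Sum = 110.5825 mcg/mL·h
Extrapolated tail: C_last / k_e = 24.25 / 0.237 = 102.321
AUC_0→∞ = 110.5825 + 102.321 = 212.9035 mcg/mL·h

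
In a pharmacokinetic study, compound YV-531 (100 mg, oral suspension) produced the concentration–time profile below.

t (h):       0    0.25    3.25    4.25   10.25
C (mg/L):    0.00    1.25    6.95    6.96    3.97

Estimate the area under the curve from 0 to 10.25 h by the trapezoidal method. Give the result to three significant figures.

Trapezoidal AUC_0→10.25:
  [0→0.25]: (0.00+1.25)/2 × 0.25 = 0.15625
  [0.25→3.25]: (1.25+6.95)/2 × 3 = 12.3
  [3.25→4.25]: (6.95+6.96)/2 × 1 = 6.955
  [4.25→10.25]: (6.96+3.97)/2 × 6 = 32.79
  Sum = 52.20125 mg/L·h

AUC = 52.2 mg/L·h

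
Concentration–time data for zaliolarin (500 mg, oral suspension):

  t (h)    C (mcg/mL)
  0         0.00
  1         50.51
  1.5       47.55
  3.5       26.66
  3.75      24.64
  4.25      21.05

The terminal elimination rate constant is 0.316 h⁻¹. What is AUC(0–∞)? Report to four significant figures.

AUC = 208.4 mcg/mL·h

Trapezoidal AUC_0→4.25:
  [0→1]: (0.00+50.51)/2 × 1 = 25.255
  [1→1.5]: (50.51+47.55)/2 × 0.5 = 24.515
  [1.5→3.5]: (47.55+26.66)/2 × 2 = 74.21
  [3.5→3.75]: (26.66+24.64)/2 × 0.25 = 6.4125
  [3.75→4.25]: (24.64+21.05)/2 × 0.5 = 11.4225
  Sum = 141.815 mcg/mL·h
Extrapolated tail: C_last / k_e = 21.05 / 0.316 = 66.614
AUC_0→∞ = 141.815 + 66.614 = 208.429 mcg/mL·h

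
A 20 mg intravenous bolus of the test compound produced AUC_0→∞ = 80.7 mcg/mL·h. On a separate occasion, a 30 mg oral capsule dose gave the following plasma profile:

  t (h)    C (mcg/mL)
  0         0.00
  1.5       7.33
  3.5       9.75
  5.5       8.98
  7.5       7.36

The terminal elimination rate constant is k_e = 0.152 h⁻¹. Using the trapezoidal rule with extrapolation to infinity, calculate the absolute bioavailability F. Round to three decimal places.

F = 0.876

Trapezoidal AUC_0→7.5 (oral capsule):
  [0→1.5]: (0.00+7.33)/2 × 1.5 = 5.4975
  [1.5→3.5]: (7.33+9.75)/2 × 2 = 17.08
  [3.5→5.5]: (9.75+8.98)/2 × 2 = 18.73
  [5.5→7.5]: (8.98+7.36)/2 × 2 = 16.34
  Sum = 57.6475 mcg/mL·h
Tail: C_last/k_e = 7.36/0.152 = 48.421
AUC_0→∞ (oral capsule) = 57.6475 + 48.421 = 106.0685 mcg/mL·h
F = (AUC_ev/D_ev)/(AUC_iv/D_iv) = (106.0685/30)/(80.7/20) = 3.53562/4.035 = 0.8762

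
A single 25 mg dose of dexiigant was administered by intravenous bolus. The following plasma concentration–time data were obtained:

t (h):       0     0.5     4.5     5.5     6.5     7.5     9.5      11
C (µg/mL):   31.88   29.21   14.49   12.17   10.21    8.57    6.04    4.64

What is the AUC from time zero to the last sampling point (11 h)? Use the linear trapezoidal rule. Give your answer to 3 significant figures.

AUC = 159 µg/mL·h

Trapezoidal AUC_0→11:
  [0→0.5]: (31.88+29.21)/2 × 0.5 = 15.2725
  [0.5→4.5]: (29.21+14.49)/2 × 4 = 87.4
  [4.5→5.5]: (14.49+12.17)/2 × 1 = 13.33
  [5.5→6.5]: (12.17+10.21)/2 × 1 = 11.19
  [6.5→7.5]: (10.21+8.57)/2 × 1 = 9.39
  [7.5→9.5]: (8.57+6.04)/2 × 2 = 14.61
  [9.5→11]: (6.04+4.64)/2 × 1.5 = 8.01
  Sum = 159.2025 µg/mL·h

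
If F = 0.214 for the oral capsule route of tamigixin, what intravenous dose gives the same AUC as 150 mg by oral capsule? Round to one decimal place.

D_iv = 32.1 mg

Systemic exposure from an extravascular dose = F × D_ev, so the equivalent IV dose is F × D_ev.
D_iv = F × D_ev = 0.214 × 150 = 32.1 mg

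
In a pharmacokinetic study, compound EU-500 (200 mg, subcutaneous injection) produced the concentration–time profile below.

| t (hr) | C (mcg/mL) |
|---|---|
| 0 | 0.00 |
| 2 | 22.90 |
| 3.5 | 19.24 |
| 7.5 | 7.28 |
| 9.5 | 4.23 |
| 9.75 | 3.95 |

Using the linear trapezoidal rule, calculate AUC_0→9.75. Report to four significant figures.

Trapezoidal AUC_0→9.75:
  [0→2]: (0.00+22.90)/2 × 2 = 22.9
  [2→3.5]: (22.90+19.24)/2 × 1.5 = 31.605
  [3.5→7.5]: (19.24+7.28)/2 × 4 = 53.04
  [7.5→9.5]: (7.28+4.23)/2 × 2 = 11.51
  [9.5→9.75]: (4.23+3.95)/2 × 0.25 = 1.0225
  Sum = 120.0775 mcg/mL·hr

AUC = 120.1 mcg/mL·hr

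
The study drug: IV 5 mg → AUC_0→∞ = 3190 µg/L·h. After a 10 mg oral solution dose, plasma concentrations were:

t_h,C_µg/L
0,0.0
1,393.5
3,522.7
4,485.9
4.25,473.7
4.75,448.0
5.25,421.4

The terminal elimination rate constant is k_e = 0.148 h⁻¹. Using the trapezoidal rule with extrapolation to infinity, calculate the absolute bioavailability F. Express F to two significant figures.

Trapezoidal AUC_0→5.25 (oral solution):
  [0→1]: (0.0+393.5)/2 × 1 = 196.75
  [1→3]: (393.5+522.7)/2 × 2 = 916.2
  [3→4]: (522.7+485.9)/2 × 1 = 504.3
  [4→4.25]: (485.9+473.7)/2 × 0.25 = 119.95
  [4.25→4.75]: (473.7+448.0)/2 × 0.5 = 230.425
  [4.75→5.25]: (448.0+421.4)/2 × 0.5 = 217.35
  Sum = 2184.975 µg/L·h
Tail: C_last/k_e = 421.4/0.148 = 2847.297
AUC_0→∞ (oral solution) = 2184.975 + 2847.297 = 5032.272 µg/L·h
F = (AUC_ev/D_ev)/(AUC_iv/D_iv) = (5032.272/10)/(3190/5) = 503.2272/638 = 0.7888

F = 0.79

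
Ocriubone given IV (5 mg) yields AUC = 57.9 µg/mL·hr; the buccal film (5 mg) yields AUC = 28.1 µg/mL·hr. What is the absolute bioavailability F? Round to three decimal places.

F = (AUC_ev / D_ev) / (AUC_iv / D_iv)
  = (28.1/5) / (57.9/5)
  = 5.62 / 11.58 = 0.4853

F = 0.485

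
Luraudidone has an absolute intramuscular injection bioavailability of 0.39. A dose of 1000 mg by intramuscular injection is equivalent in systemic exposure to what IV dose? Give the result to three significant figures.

D_iv = 390 mg

Systemic exposure from an extravascular dose = F × D_ev, so the equivalent IV dose is F × D_ev.
D_iv = F × D_ev = 0.39 × 1000 = 390 mg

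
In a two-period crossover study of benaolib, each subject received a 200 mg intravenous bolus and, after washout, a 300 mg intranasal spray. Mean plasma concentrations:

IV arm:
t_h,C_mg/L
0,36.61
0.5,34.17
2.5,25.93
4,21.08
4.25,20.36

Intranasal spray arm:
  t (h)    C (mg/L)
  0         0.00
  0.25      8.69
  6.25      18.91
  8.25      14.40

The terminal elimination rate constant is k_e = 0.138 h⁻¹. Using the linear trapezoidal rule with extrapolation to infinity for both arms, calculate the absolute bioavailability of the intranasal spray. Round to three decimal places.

Trapezoidal AUC_0→4.25 (IV):
  [0→0.5]: (36.61+34.17)/2 × 0.5 = 17.695
  [0.5→2.5]: (34.17+25.93)/2 × 2 = 60.1
  [2.5→4]: (25.93+21.08)/2 × 1.5 = 35.2575
  [4→4.25]: (21.08+20.36)/2 × 0.25 = 5.18
  Sum = 118.2325 mg/L·h
IV tail: 20.36/0.138 = 147.536; AUC_iv,0→∞ = 118.2325 + 147.536 = 265.7685 mg/L·h
Trapezoidal AUC_0→8.25 (intranasal spray):
  [0→0.25]: (0.00+8.69)/2 × 0.25 = 1.08625
  [0.25→6.25]: (8.69+18.91)/2 × 6 = 82.8
  [6.25→8.25]: (18.91+14.40)/2 × 2 = 33.31
  Sum = 117.19625 mg/L·h
intranasal spray tail: 14.40/0.138 = 104.348; AUC_ev,0→∞ = 117.19625 + 104.348 = 221.54425 mg/L·h
F = (AUC_ev/D_ev)/(AUC_iv/D_iv) = (221.54425/300)/(265.7685/200) = 0.738481/1.3288425 = 0.5557

F = 0.556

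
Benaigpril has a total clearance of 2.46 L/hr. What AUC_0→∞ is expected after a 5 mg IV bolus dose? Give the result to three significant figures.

AUC = 2.03 mg/L·hr

AUC_0→∞ = Dose_iv / CL
        = 5 / 2.46 = 2.03252 mg/L·hr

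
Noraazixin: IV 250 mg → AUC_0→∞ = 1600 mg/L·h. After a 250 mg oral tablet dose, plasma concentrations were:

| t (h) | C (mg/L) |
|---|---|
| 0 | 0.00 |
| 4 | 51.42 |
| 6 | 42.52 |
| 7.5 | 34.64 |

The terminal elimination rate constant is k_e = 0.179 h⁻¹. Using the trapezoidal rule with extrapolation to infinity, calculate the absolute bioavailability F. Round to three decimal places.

Trapezoidal AUC_0→7.5 (oral tablet):
  [0→4]: (0.00+51.42)/2 × 4 = 102.84
  [4→6]: (51.42+42.52)/2 × 2 = 93.94
  [6→7.5]: (42.52+34.64)/2 × 1.5 = 57.87
  Sum = 254.65 mg/L·h
Tail: C_last/k_e = 34.64/0.179 = 193.520
AUC_0→∞ (oral tablet) = 254.65 + 193.520 = 448.17 mg/L·h
F = (AUC_ev/D_ev)/(AUC_iv/D_iv) = (448.17/250)/(1600/250) = 1.79268/6.4 = 0.2801

F = 0.280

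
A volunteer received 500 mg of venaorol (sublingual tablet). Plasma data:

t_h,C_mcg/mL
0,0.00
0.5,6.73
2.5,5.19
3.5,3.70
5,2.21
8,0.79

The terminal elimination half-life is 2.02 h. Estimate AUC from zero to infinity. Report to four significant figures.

AUC = 29.28 mcg/mL·h

Trapezoidal AUC_0→8:
  [0→0.5]: (0.00+6.73)/2 × 0.5 = 1.6825
  [0.5→2.5]: (6.73+5.19)/2 × 2 = 11.92
  [2.5→3.5]: (5.19+3.70)/2 × 1 = 4.445
  [3.5→5]: (3.70+2.21)/2 × 1.5 = 4.4325
  [5→8]: (2.21+0.79)/2 × 3 = 4.5
  Sum = 26.98 mcg/mL·h
k_e = ln2 / t½ = 0.693147 / 2.02 = 0.3431 h^-1
Extrapolated tail: C_last / k_e = 0.79 / 0.3431 = 2.303
AUC_0→∞ = 26.98 + 2.303 = 29.283 mcg/mL·h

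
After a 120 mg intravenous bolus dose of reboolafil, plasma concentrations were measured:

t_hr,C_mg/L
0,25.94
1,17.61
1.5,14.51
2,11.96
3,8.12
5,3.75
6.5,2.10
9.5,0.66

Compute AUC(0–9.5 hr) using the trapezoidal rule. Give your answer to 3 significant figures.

AUC = 66.9 mg/L·hr

Trapezoidal AUC_0→9.5:
  [0→1]: (25.94+17.61)/2 × 1 = 21.775
  [1→1.5]: (17.61+14.51)/2 × 0.5 = 8.03
  [1.5→2]: (14.51+11.96)/2 × 0.5 = 6.6175
  [2→3]: (11.96+8.12)/2 × 1 = 10.04
  [3→5]: (8.12+3.75)/2 × 2 = 11.87
  [5→6.5]: (3.75+2.10)/2 × 1.5 = 4.3875
  [6.5→9.5]: (2.10+0.66)/2 × 3 = 4.14
  Sum = 66.86 mg/L·hr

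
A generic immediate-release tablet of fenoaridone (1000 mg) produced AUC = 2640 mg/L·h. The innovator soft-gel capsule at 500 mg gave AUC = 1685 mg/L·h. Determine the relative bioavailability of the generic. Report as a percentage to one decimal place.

F_rel = (AUC_test/D_test) / (AUC_ref/D_ref)
      = (2640/1000) / (1685/500)
      = 2.64 / 3.37 = 0.7834 = 78.34%

F_rel = 78.3%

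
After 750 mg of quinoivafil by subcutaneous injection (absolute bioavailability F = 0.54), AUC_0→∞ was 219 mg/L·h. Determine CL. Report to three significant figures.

CL = 1.85 L/h

CL = F × Dose / AUC_0→∞
   = 0.54 × 750 / 219 = 1.84932 L/h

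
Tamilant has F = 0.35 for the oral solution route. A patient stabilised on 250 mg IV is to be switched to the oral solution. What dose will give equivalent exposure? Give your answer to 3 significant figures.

D_oral = 714 mg

For equal systemic exposure: F × D_ev = D_iv
D_ev = D_iv / F = 250 / 0.35 = 714.286 mg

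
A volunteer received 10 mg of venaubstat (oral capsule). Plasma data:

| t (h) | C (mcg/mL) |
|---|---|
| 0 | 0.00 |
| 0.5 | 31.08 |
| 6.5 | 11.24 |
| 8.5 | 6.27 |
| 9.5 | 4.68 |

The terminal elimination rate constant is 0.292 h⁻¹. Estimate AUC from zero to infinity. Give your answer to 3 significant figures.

AUC = 174 mcg/mL·h

Trapezoidal AUC_0→9.5:
  [0→0.5]: (0.00+31.08)/2 × 0.5 = 7.77
  [0.5→6.5]: (31.08+11.24)/2 × 6 = 126.96
  [6.5→8.5]: (11.24+6.27)/2 × 2 = 17.51
  [8.5→9.5]: (6.27+4.68)/2 × 1 = 5.475
  Sum = 157.715 mcg/mL·h
Extrapolated tail: C_last / k_e = 4.68 / 0.292 = 16.027
AUC_0→∞ = 157.715 + 16.027 = 173.742 mcg/mL·h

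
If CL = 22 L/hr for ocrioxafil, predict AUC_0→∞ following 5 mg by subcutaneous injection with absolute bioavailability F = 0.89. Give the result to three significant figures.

AUC_0→∞ = F × Dose / CL
        = 0.89 × 5 / 22 = 0.202273 mg/L·hr

AUC = 0.202 mg/L·hr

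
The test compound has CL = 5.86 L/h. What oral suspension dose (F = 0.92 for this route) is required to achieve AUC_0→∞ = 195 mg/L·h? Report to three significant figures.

Dose = 1240 mg

Dose = CL × AUC_0→∞ / F
     = 5.86 × 195 / 0.92 = 1242.07 mg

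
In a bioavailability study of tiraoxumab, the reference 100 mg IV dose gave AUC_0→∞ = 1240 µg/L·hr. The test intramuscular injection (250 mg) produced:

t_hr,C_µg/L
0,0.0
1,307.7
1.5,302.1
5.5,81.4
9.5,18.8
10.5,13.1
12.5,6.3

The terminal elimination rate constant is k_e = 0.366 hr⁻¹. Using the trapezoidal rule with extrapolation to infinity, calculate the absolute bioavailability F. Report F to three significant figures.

F = 0.428

Trapezoidal AUC_0→12.5 (intramuscular injection):
  [0→1]: (0.0+307.7)/2 × 1 = 153.85
  [1→1.5]: (307.7+302.1)/2 × 0.5 = 152.45
  [1.5→5.5]: (302.1+81.4)/2 × 4 = 767.0
  [5.5→9.5]: (81.4+18.8)/2 × 4 = 200.4
  [9.5→10.5]: (18.8+13.1)/2 × 1 = 15.95
  [10.5→12.5]: (13.1+6.3)/2 × 2 = 19.4
  Sum = 1309.05 µg/L·hr
Tail: C_last/k_e = 6.3/0.366 = 17.213
AUC_0→∞ (intramuscular injection) = 1309.05 + 17.213 = 1326.263 µg/L·hr
F = (AUC_ev/D_ev)/(AUC_iv/D_iv) = (1326.263/250)/(1240/100) = 5.305052/12.4 = 0.4278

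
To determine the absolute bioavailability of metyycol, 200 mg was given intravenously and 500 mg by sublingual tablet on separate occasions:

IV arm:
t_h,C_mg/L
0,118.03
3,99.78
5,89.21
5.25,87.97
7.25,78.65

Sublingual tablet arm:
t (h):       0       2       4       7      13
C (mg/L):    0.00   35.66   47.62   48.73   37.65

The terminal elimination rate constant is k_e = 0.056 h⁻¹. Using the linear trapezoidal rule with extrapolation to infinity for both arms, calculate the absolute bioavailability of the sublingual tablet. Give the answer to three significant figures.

Trapezoidal AUC_0→7.25 (IV):
  [0→3]: (118.03+99.78)/2 × 3 = 326.715
  [3→5]: (99.78+89.21)/2 × 2 = 188.99
  [5→5.25]: (89.21+87.97)/2 × 0.25 = 22.1475
  [5.25→7.25]: (87.97+78.65)/2 × 2 = 166.62
  Sum = 704.4725 mg/L·h
IV tail: 78.65/0.056 = 1404.464; AUC_iv,0→∞ = 704.4725 + 1404.464 = 2108.9365 mg/L·h
Trapezoidal AUC_0→13 (sublingual tablet):
  [0→2]: (0.00+35.66)/2 × 2 = 35.66
  [2→4]: (35.66+47.62)/2 × 2 = 83.28
  [4→7]: (47.62+48.73)/2 × 3 = 144.525
  [7→13]: (48.73+37.65)/2 × 6 = 259.14
  Sum = 522.605 mg/L·h
sublingual tablet tail: 37.65/0.056 = 672.321; AUC_ev,0→∞ = 522.605 + 672.321 = 1194.926 mg/L·h
F = (AUC_ev/D_ev)/(AUC_iv/D_iv) = (1194.926/500)/(2108.9365/200) = 2.389852/10.5447 = 0.2266

F = 0.227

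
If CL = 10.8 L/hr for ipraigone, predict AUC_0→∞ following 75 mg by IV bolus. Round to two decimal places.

AUC_0→∞ = Dose_iv / CL
        = 75 / 10.8 = 6.94444 mg/L·hr

AUC = 6.94 mg/L·hr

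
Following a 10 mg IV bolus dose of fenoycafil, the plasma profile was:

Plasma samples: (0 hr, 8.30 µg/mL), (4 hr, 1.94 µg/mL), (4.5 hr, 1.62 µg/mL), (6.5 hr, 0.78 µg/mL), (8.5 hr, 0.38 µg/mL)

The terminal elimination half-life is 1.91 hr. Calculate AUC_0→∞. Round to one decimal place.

Trapezoidal AUC_0→8.5:
  [0→4]: (8.30+1.94)/2 × 4 = 20.48
  [4→4.5]: (1.94+1.62)/2 × 0.5 = 0.89
  [4.5→6.5]: (1.62+0.78)/2 × 2 = 2.4
  [6.5→8.5]: (0.78+0.38)/2 × 2 = 1.16
  Sum = 24.93 µg/mL·hr
k_e = ln2 / t½ = 0.693147 / 1.91 = 0.3629 hr^-1
Extrapolated tail: C_last / k_e = 0.38 / 0.3629 = 1.047
AUC_0→∞ = 24.93 + 1.047 = 25.977 µg/mL·hr

AUC = 26.0 µg/mL·hr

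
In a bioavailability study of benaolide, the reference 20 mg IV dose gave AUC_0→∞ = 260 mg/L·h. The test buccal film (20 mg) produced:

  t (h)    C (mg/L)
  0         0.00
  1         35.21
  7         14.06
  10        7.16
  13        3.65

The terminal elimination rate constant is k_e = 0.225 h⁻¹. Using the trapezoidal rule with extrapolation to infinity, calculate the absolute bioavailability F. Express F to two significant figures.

F = 0.88

Trapezoidal AUC_0→13 (buccal film):
  [0→1]: (0.00+35.21)/2 × 1 = 17.605
  [1→7]: (35.21+14.06)/2 × 6 = 147.81
  [7→10]: (14.06+7.16)/2 × 3 = 31.83
  [10→13]: (7.16+3.65)/2 × 3 = 16.215
  Sum = 213.46 mg/L·h
Tail: C_last/k_e = 3.65/0.225 = 16.222
AUC_0→∞ (buccal film) = 213.46 + 16.222 = 229.682 mg/L·h
F = (AUC_ev/D_ev)/(AUC_iv/D_iv) = (229.682/20)/(260/20) = 11.4841/13 = 0.8834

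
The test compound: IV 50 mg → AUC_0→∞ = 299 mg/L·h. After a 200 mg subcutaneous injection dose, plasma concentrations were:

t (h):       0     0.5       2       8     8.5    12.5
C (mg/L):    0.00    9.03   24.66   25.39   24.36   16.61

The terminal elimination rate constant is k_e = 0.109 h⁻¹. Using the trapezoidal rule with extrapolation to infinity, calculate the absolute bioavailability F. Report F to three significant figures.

F = 0.355

Trapezoidal AUC_0→12.5 (subcutaneous injection):
  [0→0.5]: (0.00+9.03)/2 × 0.5 = 2.2575
  [0.5→2]: (9.03+24.66)/2 × 1.5 = 25.2675
  [2→8]: (24.66+25.39)/2 × 6 = 150.15
  [8→8.5]: (25.39+24.36)/2 × 0.5 = 12.4375
  [8.5→12.5]: (24.36+16.61)/2 × 4 = 81.94
  Sum = 272.0525 mg/L·h
Tail: C_last/k_e = 16.61/0.109 = 152.385
AUC_0→∞ (subcutaneous injection) = 272.0525 + 152.385 = 424.4375 mg/L·h
F = (AUC_ev/D_ev)/(AUC_iv/D_iv) = (424.4375/200)/(299/50) = 2.1221875/5.98 = 0.3549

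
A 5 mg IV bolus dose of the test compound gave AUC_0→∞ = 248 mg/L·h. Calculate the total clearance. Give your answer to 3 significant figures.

CL = Dose_iv / AUC_0→∞
   = 5 / 248 = 0.0201613 L/h

CL = 0.0202 L/h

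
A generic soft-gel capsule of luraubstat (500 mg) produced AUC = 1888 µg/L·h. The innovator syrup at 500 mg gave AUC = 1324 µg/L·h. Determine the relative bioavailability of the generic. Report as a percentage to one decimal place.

F_rel = (AUC_test/D_test) / (AUC_ref/D_ref)
      = (1888/500) / (1324/500)
      = 3.776 / 2.648 = 1.4260 = 142.60%

F_rel = 142.6%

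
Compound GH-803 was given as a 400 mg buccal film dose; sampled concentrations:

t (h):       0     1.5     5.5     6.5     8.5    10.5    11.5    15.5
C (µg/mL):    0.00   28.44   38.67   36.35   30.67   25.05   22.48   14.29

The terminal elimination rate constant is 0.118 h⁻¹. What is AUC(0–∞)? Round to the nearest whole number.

Trapezoidal AUC_0→15.5:
  [0→1.5]: (0.00+28.44)/2 × 1.5 = 21.33
  [1.5→5.5]: (28.44+38.67)/2 × 4 = 134.22
  [5.5→6.5]: (38.67+36.35)/2 × 1 = 37.51
  [6.5→8.5]: (36.35+30.67)/2 × 2 = 67.02
  [8.5→10.5]: (30.67+25.05)/2 × 2 = 55.72
  [10.5→11.5]: (25.05+22.48)/2 × 1 = 23.765
  [11.5→15.5]: (22.48+14.29)/2 × 4 = 73.54
  Sum = 413.105 µg/mL·h
Extrapolated tail: C_last / k_e = 14.29 / 0.118 = 121.102
AUC_0→∞ = 413.105 + 121.102 = 534.207 µg/mL·h

AUC = 534 µg/mL·h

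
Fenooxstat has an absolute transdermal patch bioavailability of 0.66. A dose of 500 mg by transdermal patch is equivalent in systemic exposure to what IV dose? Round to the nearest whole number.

D_iv = 330 mg

Systemic exposure from an extravascular dose = F × D_ev, so the equivalent IV dose is F × D_ev.
D_iv = F × D_ev = 0.66 × 500 = 330 mg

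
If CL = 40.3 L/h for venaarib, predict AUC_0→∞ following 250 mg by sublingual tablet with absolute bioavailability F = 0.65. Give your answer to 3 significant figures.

AUC_0→∞ = F × Dose / CL
        = 0.65 × 250 / 40.3 = 4.03226 mg/L·h

AUC = 4.03 mg/L·h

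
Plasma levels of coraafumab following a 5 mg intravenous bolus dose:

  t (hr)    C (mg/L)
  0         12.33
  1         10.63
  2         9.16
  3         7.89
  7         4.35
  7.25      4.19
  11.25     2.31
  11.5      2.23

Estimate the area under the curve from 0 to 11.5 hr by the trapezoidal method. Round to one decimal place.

Trapezoidal AUC_0→11.5:
  [0→1]: (12.33+10.63)/2 × 1 = 11.48
  [1→2]: (10.63+9.16)/2 × 1 = 9.895
  [2→3]: (9.16+7.89)/2 × 1 = 8.525
  [3→7]: (7.89+4.35)/2 × 4 = 24.48
  [7→7.25]: (4.35+4.19)/2 × 0.25 = 1.0675
  [7.25→11.25]: (4.19+2.31)/2 × 4 = 13.0
  [11.25→11.5]: (2.31+2.23)/2 × 0.25 = 0.5675
  Sum = 69.015 mg/L·hr

AUC = 69.0 mg/L·hr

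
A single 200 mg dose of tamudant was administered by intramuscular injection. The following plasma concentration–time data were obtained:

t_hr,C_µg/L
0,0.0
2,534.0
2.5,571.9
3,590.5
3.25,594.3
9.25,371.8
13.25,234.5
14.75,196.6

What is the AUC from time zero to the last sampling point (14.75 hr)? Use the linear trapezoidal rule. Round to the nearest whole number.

AUC = 5683 µg/L·hr

Trapezoidal AUC_0→14.75:
  [0→2]: (0.0+534.0)/2 × 2 = 534.0
  [2→2.5]: (534.0+571.9)/2 × 0.5 = 276.475
  [2.5→3]: (571.9+590.5)/2 × 0.5 = 290.6
  [3→3.25]: (590.5+594.3)/2 × 0.25 = 148.1
  [3.25→9.25]: (594.3+371.8)/2 × 6 = 2898.3
  [9.25→13.25]: (371.8+234.5)/2 × 4 = 1212.6
  [13.25→14.75]: (234.5+196.6)/2 × 1.5 = 323.325
  Sum = 5683.4 µg/L·hr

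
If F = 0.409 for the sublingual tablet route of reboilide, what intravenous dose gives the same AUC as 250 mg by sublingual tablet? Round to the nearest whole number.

D_iv = 102 mg

Systemic exposure from an extravascular dose = F × D_ev, so the equivalent IV dose is F × D_ev.
D_iv = F × D_ev = 0.409 × 250 = 102.25 mg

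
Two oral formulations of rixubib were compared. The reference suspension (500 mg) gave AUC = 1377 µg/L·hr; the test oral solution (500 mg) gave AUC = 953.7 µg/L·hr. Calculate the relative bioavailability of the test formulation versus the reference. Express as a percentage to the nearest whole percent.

F_rel = (AUC_test/D_test) / (AUC_ref/D_ref)
      = (953.7/500) / (1377/500)
      = 1.9074 / 2.754 = 0.6926 = 69.26%

F_rel = 69%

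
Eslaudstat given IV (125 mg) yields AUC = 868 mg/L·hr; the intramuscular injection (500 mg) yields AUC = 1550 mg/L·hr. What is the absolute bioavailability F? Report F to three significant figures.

F = (AUC_ev / D_ev) / (AUC_iv / D_iv)
  = (1550/500) / (868/125)
  = 3.1 / 6.944 = 0.4464

F = 0.446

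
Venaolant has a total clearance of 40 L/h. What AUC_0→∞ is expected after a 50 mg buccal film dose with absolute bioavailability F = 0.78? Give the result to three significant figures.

AUC = 0.975 mg/L·h

AUC_0→∞ = F × Dose / CL
        = 0.78 × 50 / 40 = 0.975 mg/L·h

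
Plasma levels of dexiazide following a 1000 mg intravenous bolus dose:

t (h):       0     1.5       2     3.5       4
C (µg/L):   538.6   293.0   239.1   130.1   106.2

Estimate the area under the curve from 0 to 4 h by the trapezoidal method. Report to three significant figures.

Trapezoidal AUC_0→4:
  [0→1.5]: (538.6+293.0)/2 × 1.5 = 623.7
  [1.5→2]: (293.0+239.1)/2 × 0.5 = 133.025
  [2→3.5]: (239.1+130.1)/2 × 1.5 = 276.9
  [3.5→4]: (130.1+106.2)/2 × 0.5 = 59.075
  Sum = 1092.7 µg/L·h

AUC = 1090 µg/L·h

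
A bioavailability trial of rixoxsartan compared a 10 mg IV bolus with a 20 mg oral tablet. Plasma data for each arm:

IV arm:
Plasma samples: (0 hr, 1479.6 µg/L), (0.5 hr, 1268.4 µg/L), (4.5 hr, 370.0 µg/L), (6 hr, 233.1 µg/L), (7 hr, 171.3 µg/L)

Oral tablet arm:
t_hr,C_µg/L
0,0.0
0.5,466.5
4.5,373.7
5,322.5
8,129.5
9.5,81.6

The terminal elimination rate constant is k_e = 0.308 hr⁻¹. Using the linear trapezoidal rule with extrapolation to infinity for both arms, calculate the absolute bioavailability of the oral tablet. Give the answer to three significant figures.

Trapezoidal AUC_0→7 (IV):
  [0→0.5]: (1479.6+1268.4)/2 × 0.5 = 687.0
  [0.5→4.5]: (1268.4+370.0)/2 × 4 = 3276.8
  [4.5→6]: (370.0+233.1)/2 × 1.5 = 452.325
  [6→7]: (233.1+171.3)/2 × 1 = 202.2
  Sum = 4618.325 µg/L·hr
IV tail: 171.3/0.308 = 556.169; AUC_iv,0→∞ = 4618.325 + 556.169 = 5174.494 µg/L·hr
Trapezoidal AUC_0→9.5 (oral tablet):
  [0→0.5]: (0.0+466.5)/2 × 0.5 = 116.625
  [0.5→4.5]: (466.5+373.7)/2 × 4 = 1680.4
  [4.5→5]: (373.7+322.5)/2 × 0.5 = 174.05
  [5→8]: (322.5+129.5)/2 × 3 = 678.0
  [8→9.5]: (129.5+81.6)/2 × 1.5 = 158.325
  Sum = 2807.4 µg/L·hr
oral tablet tail: 81.6/0.308 = 264.935; AUC_ev,0→∞ = 2807.4 + 264.935 = 3072.335 µg/L·hr
F = (AUC_ev/D_ev)/(AUC_iv/D_iv) = (3072.335/20)/(5174.494/10) = 153.61675/517.4494 = 0.2969

F = 0.297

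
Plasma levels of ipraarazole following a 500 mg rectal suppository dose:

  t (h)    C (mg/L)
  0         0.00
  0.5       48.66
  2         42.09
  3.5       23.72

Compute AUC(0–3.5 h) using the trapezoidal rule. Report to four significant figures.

AUC = 129.6 mg/L·h

Trapezoidal AUC_0→3.5:
  [0→0.5]: (0.00+48.66)/2 × 0.5 = 12.165
  [0.5→2]: (48.66+42.09)/2 × 1.5 = 68.0625
  [2→3.5]: (42.09+23.72)/2 × 1.5 = 49.3575
  Sum = 129.585 mg/L·h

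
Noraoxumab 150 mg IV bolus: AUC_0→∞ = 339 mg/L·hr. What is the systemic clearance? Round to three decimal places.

CL = 0.442 L/hr

CL = Dose_iv / AUC_0→∞
   = 150 / 339 = 0.442478 L/hr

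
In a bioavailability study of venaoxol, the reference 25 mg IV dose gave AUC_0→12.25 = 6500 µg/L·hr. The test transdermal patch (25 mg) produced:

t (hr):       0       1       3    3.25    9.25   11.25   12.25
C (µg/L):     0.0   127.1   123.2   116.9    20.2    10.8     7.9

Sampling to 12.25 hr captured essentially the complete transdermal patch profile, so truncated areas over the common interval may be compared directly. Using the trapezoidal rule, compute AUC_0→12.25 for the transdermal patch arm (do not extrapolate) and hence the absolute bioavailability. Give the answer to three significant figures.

F = 0.122

Trapezoidal AUC_0→12.25 (transdermal patch):
  [0→1]: (0.0+127.1)/2 × 1 = 63.55
  [1→3]: (127.1+123.2)/2 × 2 = 250.3
  [3→3.25]: (123.2+116.9)/2 × 0.25 = 30.0125
  [3.25→9.25]: (116.9+20.2)/2 × 6 = 411.3
  [9.25→11.25]: (20.2+10.8)/2 × 2 = 31.0
  [11.25→12.25]: (10.8+7.9)/2 × 1 = 9.35
  Sum = 795.5125 µg/L·hr
F = (AUC_ev/D_ev)/(AUC_iv/D_iv) = (795.5125/25)/(6500/25) = 31.8205/260 = 0.1224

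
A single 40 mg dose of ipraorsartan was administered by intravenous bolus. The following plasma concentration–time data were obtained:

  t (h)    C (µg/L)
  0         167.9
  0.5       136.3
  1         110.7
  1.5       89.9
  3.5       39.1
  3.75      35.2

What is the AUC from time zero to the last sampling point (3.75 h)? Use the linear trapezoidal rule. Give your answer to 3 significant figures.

Trapezoidal AUC_0→3.75:
  [0→0.5]: (167.9+136.3)/2 × 0.5 = 76.05
  [0.5→1]: (136.3+110.7)/2 × 0.5 = 61.75
  [1→1.5]: (110.7+89.9)/2 × 0.5 = 50.15
  [1.5→3.5]: (89.9+39.1)/2 × 2 = 129.0
  [3.5→3.75]: (39.1+35.2)/2 × 0.25 = 9.2875
  Sum = 326.2375 µg/L·h

AUC = 326 µg/L·h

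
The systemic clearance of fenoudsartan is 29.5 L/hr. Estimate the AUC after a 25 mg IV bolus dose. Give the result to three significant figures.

AUC = 0.847 mg/L·hr

AUC_0→∞ = Dose_iv / CL
        = 25 / 29.5 = 0.847458 mg/L·hr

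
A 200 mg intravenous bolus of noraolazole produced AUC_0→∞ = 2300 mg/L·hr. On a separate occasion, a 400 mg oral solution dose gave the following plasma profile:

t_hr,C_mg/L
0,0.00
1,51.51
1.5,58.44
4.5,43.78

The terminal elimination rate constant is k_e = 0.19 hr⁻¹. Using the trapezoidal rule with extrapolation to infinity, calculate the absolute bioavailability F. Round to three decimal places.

Trapezoidal AUC_0→4.5 (oral solution):
  [0→1]: (0.00+51.51)/2 × 1 = 25.755
  [1→1.5]: (51.51+58.44)/2 × 0.5 = 27.4875
  [1.5→4.5]: (58.44+43.78)/2 × 3 = 153.33
  Sum = 206.5725 mg/L·hr
Tail: C_last/k_e = 43.78/0.19 = 230.421
AUC_0→∞ (oral solution) = 206.5725 + 230.421 = 436.9935 mg/L·hr
F = (AUC_ev/D_ev)/(AUC_iv/D_iv) = (436.9935/400)/(2300/200) = 1.09248/11.5 = 0.0950

F = 0.095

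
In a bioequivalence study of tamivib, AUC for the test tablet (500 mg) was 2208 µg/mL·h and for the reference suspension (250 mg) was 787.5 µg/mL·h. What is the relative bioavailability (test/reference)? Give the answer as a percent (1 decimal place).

F_rel = (AUC_test/D_test) / (AUC_ref/D_ref)
      = (2208/500) / (787.5/250)
      = 4.416 / 3.15 = 1.4019 = 140.19%

F_rel = 140.2%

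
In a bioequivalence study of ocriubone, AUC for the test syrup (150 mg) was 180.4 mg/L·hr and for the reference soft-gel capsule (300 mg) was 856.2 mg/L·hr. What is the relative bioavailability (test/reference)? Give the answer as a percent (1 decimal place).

F_rel = (AUC_test/D_test) / (AUC_ref/D_ref)
      = (180.4/150) / (856.2/300)
      = 1.20267 / 2.854 = 0.4214 = 42.14%

F_rel = 42.1%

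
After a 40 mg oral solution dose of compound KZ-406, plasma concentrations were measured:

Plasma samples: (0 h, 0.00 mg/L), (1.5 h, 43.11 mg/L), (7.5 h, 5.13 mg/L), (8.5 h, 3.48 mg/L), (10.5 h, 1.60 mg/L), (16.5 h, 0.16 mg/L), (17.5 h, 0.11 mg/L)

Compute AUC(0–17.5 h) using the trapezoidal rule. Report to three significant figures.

Trapezoidal AUC_0→17.5:
  [0→1.5]: (0.00+43.11)/2 × 1.5 = 32.3325
  [1.5→7.5]: (43.11+5.13)/2 × 6 = 144.72
  [7.5→8.5]: (5.13+3.48)/2 × 1 = 4.305
  [8.5→10.5]: (3.48+1.60)/2 × 2 = 5.08
  [10.5→16.5]: (1.60+0.16)/2 × 6 = 5.28
  [16.5→17.5]: (0.16+0.11)/2 × 1 = 0.135
  Sum = 191.8525 mg/L·h

AUC = 192 mg/L·h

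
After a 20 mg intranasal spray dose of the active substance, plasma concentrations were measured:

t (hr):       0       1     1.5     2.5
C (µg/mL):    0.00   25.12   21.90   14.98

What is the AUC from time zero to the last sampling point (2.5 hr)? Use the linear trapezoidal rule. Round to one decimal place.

Trapezoidal AUC_0→2.5:
  [0→1]: (0.00+25.12)/2 × 1 = 12.56
  [1→1.5]: (25.12+21.90)/2 × 0.5 = 11.755
  [1.5→2.5]: (21.90+14.98)/2 × 1 = 18.44
  Sum = 42.755 µg/mL·hr

AUC = 42.8 µg/mL·hr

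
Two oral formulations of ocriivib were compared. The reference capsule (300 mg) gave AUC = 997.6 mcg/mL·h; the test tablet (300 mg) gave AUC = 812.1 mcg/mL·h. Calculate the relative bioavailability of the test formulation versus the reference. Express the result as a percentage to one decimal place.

F_rel = (AUC_test/D_test) / (AUC_ref/D_ref)
      = (812.1/300) / (997.6/300)
      = 2.707 / 3.32533 = 0.8141 = 81.41%

F_rel = 81.4%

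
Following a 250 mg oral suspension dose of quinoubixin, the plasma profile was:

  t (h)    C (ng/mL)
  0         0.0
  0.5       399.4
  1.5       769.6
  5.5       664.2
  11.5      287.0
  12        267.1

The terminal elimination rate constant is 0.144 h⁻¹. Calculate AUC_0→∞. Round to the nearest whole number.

Trapezoidal AUC_0→12:
  [0→0.5]: (0.0+399.4)/2 × 0.5 = 99.85
  [0.5→1.5]: (399.4+769.6)/2 × 1 = 584.5
  [1.5→5.5]: (769.6+664.2)/2 × 4 = 2867.6
  [5.5→11.5]: (664.2+287.0)/2 × 6 = 2853.6
  [11.5→12]: (287.0+267.1)/2 × 0.5 = 138.525
  Sum = 6544.075 ng/mL·h
Extrapolated tail: C_last / k_e = 267.1 / 0.144 = 1854.861
AUC_0→∞ = 6544.075 + 1854.861 = 8398.936 ng/mL·h

AUC = 8399 ng/mL·h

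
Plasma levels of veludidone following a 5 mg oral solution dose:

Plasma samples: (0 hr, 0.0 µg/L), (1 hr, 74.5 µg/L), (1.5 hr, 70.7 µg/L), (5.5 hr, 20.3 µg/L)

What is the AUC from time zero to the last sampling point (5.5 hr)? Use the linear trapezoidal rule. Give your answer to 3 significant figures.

AUC = 256 µg/L·hr

Trapezoidal AUC_0→5.5:
  [0→1]: (0.0+74.5)/2 × 1 = 37.25
  [1→1.5]: (74.5+70.7)/2 × 0.5 = 36.3
  [1.5→5.5]: (70.7+20.3)/2 × 4 = 182.0
  Sum = 255.55 µg/L·hr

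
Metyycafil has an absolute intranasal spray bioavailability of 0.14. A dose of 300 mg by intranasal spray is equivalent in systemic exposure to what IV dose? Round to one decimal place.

Systemic exposure from an extravascular dose = F × D_ev, so the equivalent IV dose is F × D_ev.
D_iv = F × D_ev = 0.14 × 300 = 42 mg

D_iv = 42.0 mg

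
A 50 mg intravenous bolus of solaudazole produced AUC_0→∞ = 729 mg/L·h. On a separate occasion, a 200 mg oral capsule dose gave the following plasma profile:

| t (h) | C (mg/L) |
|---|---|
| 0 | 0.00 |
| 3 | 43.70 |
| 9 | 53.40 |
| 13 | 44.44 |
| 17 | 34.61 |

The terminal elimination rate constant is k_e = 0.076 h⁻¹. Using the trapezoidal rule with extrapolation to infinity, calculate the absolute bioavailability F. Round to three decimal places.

Trapezoidal AUC_0→17 (oral capsule):
  [0→3]: (0.00+43.70)/2 × 3 = 65.55
  [3→9]: (43.70+53.40)/2 × 6 = 291.3
  [9→13]: (53.40+44.44)/2 × 4 = 195.68
  [13→17]: (44.44+34.61)/2 × 4 = 158.1
  Sum = 710.63 mg/L·h
Tail: C_last/k_e = 34.61/0.076 = 455.395
AUC_0→∞ (oral capsule) = 710.63 + 455.395 = 1166.025 mg/L·h
F = (AUC_ev/D_ev)/(AUC_iv/D_iv) = (1166.025/200)/(729/50) = 5.830125/14.58 = 0.3999

F = 0.400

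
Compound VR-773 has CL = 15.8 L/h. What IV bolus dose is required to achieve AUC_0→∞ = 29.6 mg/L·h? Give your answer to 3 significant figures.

Dose_iv = CL × AUC_0→∞
     = 15.8 × 29.6 = 467.68 mg

Dose = 468 mg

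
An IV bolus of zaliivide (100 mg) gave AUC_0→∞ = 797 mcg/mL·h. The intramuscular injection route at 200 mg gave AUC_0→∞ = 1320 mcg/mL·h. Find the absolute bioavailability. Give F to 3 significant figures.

F = 0.828

F = (AUC_ev / D_ev) / (AUC_iv / D_iv)
  = (1320/200) / (797/100)
  = 6.6 / 7.97 = 0.8281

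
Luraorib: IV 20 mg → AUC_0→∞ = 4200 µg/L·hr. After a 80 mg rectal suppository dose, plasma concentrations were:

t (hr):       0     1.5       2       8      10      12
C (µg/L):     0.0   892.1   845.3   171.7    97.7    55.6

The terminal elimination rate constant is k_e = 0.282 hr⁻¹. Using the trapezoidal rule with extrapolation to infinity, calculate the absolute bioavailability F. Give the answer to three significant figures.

F = 0.284

Trapezoidal AUC_0→12 (rectal suppository):
  [0→1.5]: (0.0+892.1)/2 × 1.5 = 669.075
  [1.5→2]: (892.1+845.3)/2 × 0.5 = 434.35
  [2→8]: (845.3+171.7)/2 × 6 = 3051.0
  [8→10]: (171.7+97.7)/2 × 2 = 269.4
  [10→12]: (97.7+55.6)/2 × 2 = 153.3
  Sum = 4577.125 µg/L·hr
Tail: C_last/k_e = 55.6/0.282 = 197.163
AUC_0→∞ (rectal suppository) = 4577.125 + 197.163 = 4774.288 µg/L·hr
F = (AUC_ev/D_ev)/(AUC_iv/D_iv) = (4774.288/80)/(4200/20) = 59.6786/210 = 0.2842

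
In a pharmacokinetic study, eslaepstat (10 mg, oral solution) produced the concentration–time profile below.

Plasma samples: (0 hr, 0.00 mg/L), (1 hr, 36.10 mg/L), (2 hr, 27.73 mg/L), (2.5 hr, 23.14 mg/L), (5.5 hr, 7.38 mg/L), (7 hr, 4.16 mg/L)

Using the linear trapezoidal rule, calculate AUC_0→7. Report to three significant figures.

AUC = 117 mg/L·hr

Trapezoidal AUC_0→7:
  [0→1]: (0.00+36.10)/2 × 1 = 18.05
  [1→2]: (36.10+27.73)/2 × 1 = 31.915
  [2→2.5]: (27.73+23.14)/2 × 0.5 = 12.7175
  [2.5→5.5]: (23.14+7.38)/2 × 3 = 45.78
  [5.5→7]: (7.38+4.16)/2 × 1.5 = 8.655
  Sum = 117.1175 mg/L·hr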